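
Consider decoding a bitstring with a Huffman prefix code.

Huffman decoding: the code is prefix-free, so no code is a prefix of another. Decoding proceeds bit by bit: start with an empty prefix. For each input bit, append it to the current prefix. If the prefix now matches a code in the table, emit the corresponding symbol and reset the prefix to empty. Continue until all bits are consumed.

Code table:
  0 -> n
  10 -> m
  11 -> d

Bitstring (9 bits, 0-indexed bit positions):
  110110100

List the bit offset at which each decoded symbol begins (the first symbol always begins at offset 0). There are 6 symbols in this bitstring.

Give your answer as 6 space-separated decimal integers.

Answer: 0 2 3 5 6 8

Derivation:
Bit 0: prefix='1' (no match yet)
Bit 1: prefix='11' -> emit 'd', reset
Bit 2: prefix='0' -> emit 'n', reset
Bit 3: prefix='1' (no match yet)
Bit 4: prefix='11' -> emit 'd', reset
Bit 5: prefix='0' -> emit 'n', reset
Bit 6: prefix='1' (no match yet)
Bit 7: prefix='10' -> emit 'm', reset
Bit 8: prefix='0' -> emit 'n', reset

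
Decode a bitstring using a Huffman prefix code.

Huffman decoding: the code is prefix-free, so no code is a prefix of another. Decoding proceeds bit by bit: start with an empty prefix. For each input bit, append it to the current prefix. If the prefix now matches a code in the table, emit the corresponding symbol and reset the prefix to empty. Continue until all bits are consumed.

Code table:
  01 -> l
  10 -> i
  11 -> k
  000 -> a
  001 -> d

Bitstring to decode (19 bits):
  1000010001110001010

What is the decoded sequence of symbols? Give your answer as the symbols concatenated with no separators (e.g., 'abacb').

Bit 0: prefix='1' (no match yet)
Bit 1: prefix='10' -> emit 'i', reset
Bit 2: prefix='0' (no match yet)
Bit 3: prefix='00' (no match yet)
Bit 4: prefix='000' -> emit 'a', reset
Bit 5: prefix='1' (no match yet)
Bit 6: prefix='10' -> emit 'i', reset
Bit 7: prefix='0' (no match yet)
Bit 8: prefix='00' (no match yet)
Bit 9: prefix='001' -> emit 'd', reset
Bit 10: prefix='1' (no match yet)
Bit 11: prefix='11' -> emit 'k', reset
Bit 12: prefix='0' (no match yet)
Bit 13: prefix='00' (no match yet)
Bit 14: prefix='000' -> emit 'a', reset
Bit 15: prefix='1' (no match yet)
Bit 16: prefix='10' -> emit 'i', reset
Bit 17: prefix='1' (no match yet)
Bit 18: prefix='10' -> emit 'i', reset

Answer: iaidkaii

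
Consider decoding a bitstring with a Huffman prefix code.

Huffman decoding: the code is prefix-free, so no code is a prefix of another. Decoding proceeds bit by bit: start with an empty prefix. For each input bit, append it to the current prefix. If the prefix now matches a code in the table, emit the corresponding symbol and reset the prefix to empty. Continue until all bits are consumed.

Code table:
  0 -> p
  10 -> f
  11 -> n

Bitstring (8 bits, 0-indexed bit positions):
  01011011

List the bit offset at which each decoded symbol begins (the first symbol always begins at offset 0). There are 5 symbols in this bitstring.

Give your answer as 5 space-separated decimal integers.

Bit 0: prefix='0' -> emit 'p', reset
Bit 1: prefix='1' (no match yet)
Bit 2: prefix='10' -> emit 'f', reset
Bit 3: prefix='1' (no match yet)
Bit 4: prefix='11' -> emit 'n', reset
Bit 5: prefix='0' -> emit 'p', reset
Bit 6: prefix='1' (no match yet)
Bit 7: prefix='11' -> emit 'n', reset

Answer: 0 1 3 5 6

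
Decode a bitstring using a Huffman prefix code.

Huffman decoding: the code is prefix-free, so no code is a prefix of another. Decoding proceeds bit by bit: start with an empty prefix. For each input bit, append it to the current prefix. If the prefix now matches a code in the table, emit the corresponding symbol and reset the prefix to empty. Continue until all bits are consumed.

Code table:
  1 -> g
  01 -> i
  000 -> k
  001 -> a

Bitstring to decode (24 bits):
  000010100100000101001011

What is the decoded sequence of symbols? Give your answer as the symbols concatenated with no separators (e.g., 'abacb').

Bit 0: prefix='0' (no match yet)
Bit 1: prefix='00' (no match yet)
Bit 2: prefix='000' -> emit 'k', reset
Bit 3: prefix='0' (no match yet)
Bit 4: prefix='01' -> emit 'i', reset
Bit 5: prefix='0' (no match yet)
Bit 6: prefix='01' -> emit 'i', reset
Bit 7: prefix='0' (no match yet)
Bit 8: prefix='00' (no match yet)
Bit 9: prefix='001' -> emit 'a', reset
Bit 10: prefix='0' (no match yet)
Bit 11: prefix='00' (no match yet)
Bit 12: prefix='000' -> emit 'k', reset
Bit 13: prefix='0' (no match yet)
Bit 14: prefix='00' (no match yet)
Bit 15: prefix='001' -> emit 'a', reset
Bit 16: prefix='0' (no match yet)
Bit 17: prefix='01' -> emit 'i', reset
Bit 18: prefix='0' (no match yet)
Bit 19: prefix='00' (no match yet)
Bit 20: prefix='001' -> emit 'a', reset
Bit 21: prefix='0' (no match yet)
Bit 22: prefix='01' -> emit 'i', reset
Bit 23: prefix='1' -> emit 'g', reset

Answer: kiiakaiaig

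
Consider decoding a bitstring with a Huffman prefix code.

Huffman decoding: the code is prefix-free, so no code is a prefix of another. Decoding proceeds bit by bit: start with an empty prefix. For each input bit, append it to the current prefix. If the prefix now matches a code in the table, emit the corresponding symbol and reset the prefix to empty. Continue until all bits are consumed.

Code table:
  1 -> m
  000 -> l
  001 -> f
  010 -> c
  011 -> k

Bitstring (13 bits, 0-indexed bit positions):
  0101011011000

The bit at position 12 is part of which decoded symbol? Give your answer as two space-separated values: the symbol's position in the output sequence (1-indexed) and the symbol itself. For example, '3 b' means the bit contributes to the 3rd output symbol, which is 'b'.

Bit 0: prefix='0' (no match yet)
Bit 1: prefix='01' (no match yet)
Bit 2: prefix='010' -> emit 'c', reset
Bit 3: prefix='1' -> emit 'm', reset
Bit 4: prefix='0' (no match yet)
Bit 5: prefix='01' (no match yet)
Bit 6: prefix='011' -> emit 'k', reset
Bit 7: prefix='0' (no match yet)
Bit 8: prefix='01' (no match yet)
Bit 9: prefix='011' -> emit 'k', reset
Bit 10: prefix='0' (no match yet)
Bit 11: prefix='00' (no match yet)
Bit 12: prefix='000' -> emit 'l', reset

Answer: 5 l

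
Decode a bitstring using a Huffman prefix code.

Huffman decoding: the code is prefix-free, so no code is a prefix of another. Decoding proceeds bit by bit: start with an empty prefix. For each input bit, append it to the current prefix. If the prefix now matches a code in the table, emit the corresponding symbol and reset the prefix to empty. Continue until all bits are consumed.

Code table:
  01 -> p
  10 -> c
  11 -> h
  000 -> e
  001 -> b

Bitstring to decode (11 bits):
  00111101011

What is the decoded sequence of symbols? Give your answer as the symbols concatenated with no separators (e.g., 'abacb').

Answer: bhcch

Derivation:
Bit 0: prefix='0' (no match yet)
Bit 1: prefix='00' (no match yet)
Bit 2: prefix='001' -> emit 'b', reset
Bit 3: prefix='1' (no match yet)
Bit 4: prefix='11' -> emit 'h', reset
Bit 5: prefix='1' (no match yet)
Bit 6: prefix='10' -> emit 'c', reset
Bit 7: prefix='1' (no match yet)
Bit 8: prefix='10' -> emit 'c', reset
Bit 9: prefix='1' (no match yet)
Bit 10: prefix='11' -> emit 'h', reset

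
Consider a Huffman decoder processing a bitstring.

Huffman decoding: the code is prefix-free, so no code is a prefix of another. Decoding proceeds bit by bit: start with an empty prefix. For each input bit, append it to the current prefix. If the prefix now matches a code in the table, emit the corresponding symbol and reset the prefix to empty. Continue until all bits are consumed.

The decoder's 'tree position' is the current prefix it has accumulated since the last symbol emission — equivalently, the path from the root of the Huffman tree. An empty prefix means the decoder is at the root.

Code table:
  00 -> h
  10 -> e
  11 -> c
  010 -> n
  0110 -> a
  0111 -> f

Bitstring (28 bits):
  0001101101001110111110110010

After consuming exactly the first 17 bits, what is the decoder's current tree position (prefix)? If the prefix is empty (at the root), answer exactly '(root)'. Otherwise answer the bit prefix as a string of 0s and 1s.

Bit 0: prefix='0' (no match yet)
Bit 1: prefix='00' -> emit 'h', reset
Bit 2: prefix='0' (no match yet)
Bit 3: prefix='01' (no match yet)
Bit 4: prefix='011' (no match yet)
Bit 5: prefix='0110' -> emit 'a', reset
Bit 6: prefix='1' (no match yet)
Bit 7: prefix='11' -> emit 'c', reset
Bit 8: prefix='0' (no match yet)
Bit 9: prefix='01' (no match yet)
Bit 10: prefix='010' -> emit 'n', reset
Bit 11: prefix='0' (no match yet)
Bit 12: prefix='01' (no match yet)
Bit 13: prefix='011' (no match yet)
Bit 14: prefix='0111' -> emit 'f', reset
Bit 15: prefix='0' (no match yet)
Bit 16: prefix='01' (no match yet)

Answer: 01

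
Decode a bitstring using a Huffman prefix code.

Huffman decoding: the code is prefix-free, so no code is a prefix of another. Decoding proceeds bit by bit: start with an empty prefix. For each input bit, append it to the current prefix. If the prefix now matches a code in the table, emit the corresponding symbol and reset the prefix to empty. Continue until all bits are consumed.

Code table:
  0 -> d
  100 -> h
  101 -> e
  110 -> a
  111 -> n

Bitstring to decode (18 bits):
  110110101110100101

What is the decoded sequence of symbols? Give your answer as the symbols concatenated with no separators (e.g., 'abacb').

Answer: aaeahe

Derivation:
Bit 0: prefix='1' (no match yet)
Bit 1: prefix='11' (no match yet)
Bit 2: prefix='110' -> emit 'a', reset
Bit 3: prefix='1' (no match yet)
Bit 4: prefix='11' (no match yet)
Bit 5: prefix='110' -> emit 'a', reset
Bit 6: prefix='1' (no match yet)
Bit 7: prefix='10' (no match yet)
Bit 8: prefix='101' -> emit 'e', reset
Bit 9: prefix='1' (no match yet)
Bit 10: prefix='11' (no match yet)
Bit 11: prefix='110' -> emit 'a', reset
Bit 12: prefix='1' (no match yet)
Bit 13: prefix='10' (no match yet)
Bit 14: prefix='100' -> emit 'h', reset
Bit 15: prefix='1' (no match yet)
Bit 16: prefix='10' (no match yet)
Bit 17: prefix='101' -> emit 'e', reset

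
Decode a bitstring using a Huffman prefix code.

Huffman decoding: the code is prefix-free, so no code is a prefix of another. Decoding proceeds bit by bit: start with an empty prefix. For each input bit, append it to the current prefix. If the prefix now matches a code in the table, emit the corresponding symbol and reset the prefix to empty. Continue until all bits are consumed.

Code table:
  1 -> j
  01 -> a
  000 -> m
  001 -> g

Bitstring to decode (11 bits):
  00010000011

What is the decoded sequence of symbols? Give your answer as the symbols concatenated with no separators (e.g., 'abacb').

Answer: mjmgj

Derivation:
Bit 0: prefix='0' (no match yet)
Bit 1: prefix='00' (no match yet)
Bit 2: prefix='000' -> emit 'm', reset
Bit 3: prefix='1' -> emit 'j', reset
Bit 4: prefix='0' (no match yet)
Bit 5: prefix='00' (no match yet)
Bit 6: prefix='000' -> emit 'm', reset
Bit 7: prefix='0' (no match yet)
Bit 8: prefix='00' (no match yet)
Bit 9: prefix='001' -> emit 'g', reset
Bit 10: prefix='1' -> emit 'j', reset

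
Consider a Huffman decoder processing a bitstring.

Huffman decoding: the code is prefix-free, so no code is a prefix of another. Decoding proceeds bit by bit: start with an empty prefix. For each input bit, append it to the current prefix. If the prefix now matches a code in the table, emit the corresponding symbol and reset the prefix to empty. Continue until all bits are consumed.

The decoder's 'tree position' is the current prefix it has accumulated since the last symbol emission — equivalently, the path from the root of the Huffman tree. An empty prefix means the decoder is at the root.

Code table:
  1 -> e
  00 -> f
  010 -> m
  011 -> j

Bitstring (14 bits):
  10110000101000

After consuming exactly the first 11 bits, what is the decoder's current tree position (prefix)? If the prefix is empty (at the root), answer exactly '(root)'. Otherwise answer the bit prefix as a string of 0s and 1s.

Bit 0: prefix='1' -> emit 'e', reset
Bit 1: prefix='0' (no match yet)
Bit 2: prefix='01' (no match yet)
Bit 3: prefix='011' -> emit 'j', reset
Bit 4: prefix='0' (no match yet)
Bit 5: prefix='00' -> emit 'f', reset
Bit 6: prefix='0' (no match yet)
Bit 7: prefix='00' -> emit 'f', reset
Bit 8: prefix='1' -> emit 'e', reset
Bit 9: prefix='0' (no match yet)
Bit 10: prefix='01' (no match yet)

Answer: 01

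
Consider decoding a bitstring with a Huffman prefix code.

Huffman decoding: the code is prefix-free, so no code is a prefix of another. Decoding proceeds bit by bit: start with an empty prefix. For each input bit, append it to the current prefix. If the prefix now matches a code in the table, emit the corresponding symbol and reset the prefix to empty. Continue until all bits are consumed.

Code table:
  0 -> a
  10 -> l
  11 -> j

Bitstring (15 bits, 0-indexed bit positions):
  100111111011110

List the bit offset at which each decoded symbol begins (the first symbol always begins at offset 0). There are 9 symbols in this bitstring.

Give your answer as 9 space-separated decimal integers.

Answer: 0 2 3 5 7 9 10 12 14

Derivation:
Bit 0: prefix='1' (no match yet)
Bit 1: prefix='10' -> emit 'l', reset
Bit 2: prefix='0' -> emit 'a', reset
Bit 3: prefix='1' (no match yet)
Bit 4: prefix='11' -> emit 'j', reset
Bit 5: prefix='1' (no match yet)
Bit 6: prefix='11' -> emit 'j', reset
Bit 7: prefix='1' (no match yet)
Bit 8: prefix='11' -> emit 'j', reset
Bit 9: prefix='0' -> emit 'a', reset
Bit 10: prefix='1' (no match yet)
Bit 11: prefix='11' -> emit 'j', reset
Bit 12: prefix='1' (no match yet)
Bit 13: prefix='11' -> emit 'j', reset
Bit 14: prefix='0' -> emit 'a', reset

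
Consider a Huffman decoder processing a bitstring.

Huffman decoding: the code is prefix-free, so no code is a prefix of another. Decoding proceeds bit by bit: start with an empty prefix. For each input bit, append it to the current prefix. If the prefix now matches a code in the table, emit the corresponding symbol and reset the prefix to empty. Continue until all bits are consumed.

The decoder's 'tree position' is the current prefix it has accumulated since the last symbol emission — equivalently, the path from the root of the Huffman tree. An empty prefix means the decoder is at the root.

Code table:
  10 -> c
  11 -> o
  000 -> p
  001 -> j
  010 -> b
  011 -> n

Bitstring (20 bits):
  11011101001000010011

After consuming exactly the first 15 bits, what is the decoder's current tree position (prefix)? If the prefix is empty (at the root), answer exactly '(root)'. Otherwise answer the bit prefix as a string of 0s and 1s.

Answer: (root)

Derivation:
Bit 0: prefix='1' (no match yet)
Bit 1: prefix='11' -> emit 'o', reset
Bit 2: prefix='0' (no match yet)
Bit 3: prefix='01' (no match yet)
Bit 4: prefix='011' -> emit 'n', reset
Bit 5: prefix='1' (no match yet)
Bit 6: prefix='10' -> emit 'c', reset
Bit 7: prefix='1' (no match yet)
Bit 8: prefix='10' -> emit 'c', reset
Bit 9: prefix='0' (no match yet)
Bit 10: prefix='01' (no match yet)
Bit 11: prefix='010' -> emit 'b', reset
Bit 12: prefix='0' (no match yet)
Bit 13: prefix='00' (no match yet)
Bit 14: prefix='000' -> emit 'p', reset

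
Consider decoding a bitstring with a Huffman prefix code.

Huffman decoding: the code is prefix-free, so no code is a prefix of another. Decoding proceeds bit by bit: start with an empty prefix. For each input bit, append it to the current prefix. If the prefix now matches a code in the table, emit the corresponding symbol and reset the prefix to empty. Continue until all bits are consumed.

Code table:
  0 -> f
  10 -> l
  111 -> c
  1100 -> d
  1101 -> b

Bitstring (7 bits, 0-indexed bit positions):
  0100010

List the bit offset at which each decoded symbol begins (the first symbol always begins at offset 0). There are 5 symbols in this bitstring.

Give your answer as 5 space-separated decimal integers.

Bit 0: prefix='0' -> emit 'f', reset
Bit 1: prefix='1' (no match yet)
Bit 2: prefix='10' -> emit 'l', reset
Bit 3: prefix='0' -> emit 'f', reset
Bit 4: prefix='0' -> emit 'f', reset
Bit 5: prefix='1' (no match yet)
Bit 6: prefix='10' -> emit 'l', reset

Answer: 0 1 3 4 5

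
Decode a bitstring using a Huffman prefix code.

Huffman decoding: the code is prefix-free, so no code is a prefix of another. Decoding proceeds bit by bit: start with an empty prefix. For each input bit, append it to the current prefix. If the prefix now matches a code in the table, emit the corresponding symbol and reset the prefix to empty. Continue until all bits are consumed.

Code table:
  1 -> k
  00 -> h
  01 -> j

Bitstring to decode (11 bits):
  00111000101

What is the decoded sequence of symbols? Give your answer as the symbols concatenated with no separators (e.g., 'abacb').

Answer: hkkkhjj

Derivation:
Bit 0: prefix='0' (no match yet)
Bit 1: prefix='00' -> emit 'h', reset
Bit 2: prefix='1' -> emit 'k', reset
Bit 3: prefix='1' -> emit 'k', reset
Bit 4: prefix='1' -> emit 'k', reset
Bit 5: prefix='0' (no match yet)
Bit 6: prefix='00' -> emit 'h', reset
Bit 7: prefix='0' (no match yet)
Bit 8: prefix='01' -> emit 'j', reset
Bit 9: prefix='0' (no match yet)
Bit 10: prefix='01' -> emit 'j', reset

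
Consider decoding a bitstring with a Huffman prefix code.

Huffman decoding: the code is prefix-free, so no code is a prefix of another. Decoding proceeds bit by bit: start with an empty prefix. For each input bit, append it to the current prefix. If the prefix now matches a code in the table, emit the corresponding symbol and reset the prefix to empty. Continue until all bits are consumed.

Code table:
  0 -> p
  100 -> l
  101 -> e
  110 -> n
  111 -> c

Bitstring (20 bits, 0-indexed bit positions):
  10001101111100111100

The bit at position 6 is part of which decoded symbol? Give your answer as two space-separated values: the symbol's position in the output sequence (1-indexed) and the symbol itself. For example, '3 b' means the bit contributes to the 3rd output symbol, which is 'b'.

Answer: 3 n

Derivation:
Bit 0: prefix='1' (no match yet)
Bit 1: prefix='10' (no match yet)
Bit 2: prefix='100' -> emit 'l', reset
Bit 3: prefix='0' -> emit 'p', reset
Bit 4: prefix='1' (no match yet)
Bit 5: prefix='11' (no match yet)
Bit 6: prefix='110' -> emit 'n', reset
Bit 7: prefix='1' (no match yet)
Bit 8: prefix='11' (no match yet)
Bit 9: prefix='111' -> emit 'c', reset
Bit 10: prefix='1' (no match yet)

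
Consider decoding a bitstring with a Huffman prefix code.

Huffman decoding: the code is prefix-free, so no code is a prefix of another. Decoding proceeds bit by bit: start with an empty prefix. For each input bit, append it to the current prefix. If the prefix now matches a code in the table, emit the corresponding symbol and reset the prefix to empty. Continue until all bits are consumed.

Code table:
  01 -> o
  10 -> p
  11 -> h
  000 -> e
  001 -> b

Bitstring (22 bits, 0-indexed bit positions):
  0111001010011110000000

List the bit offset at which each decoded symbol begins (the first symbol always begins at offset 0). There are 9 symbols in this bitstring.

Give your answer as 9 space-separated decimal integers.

Bit 0: prefix='0' (no match yet)
Bit 1: prefix='01' -> emit 'o', reset
Bit 2: prefix='1' (no match yet)
Bit 3: prefix='11' -> emit 'h', reset
Bit 4: prefix='0' (no match yet)
Bit 5: prefix='00' (no match yet)
Bit 6: prefix='001' -> emit 'b', reset
Bit 7: prefix='0' (no match yet)
Bit 8: prefix='01' -> emit 'o', reset
Bit 9: prefix='0' (no match yet)
Bit 10: prefix='00' (no match yet)
Bit 11: prefix='001' -> emit 'b', reset
Bit 12: prefix='1' (no match yet)
Bit 13: prefix='11' -> emit 'h', reset
Bit 14: prefix='1' (no match yet)
Bit 15: prefix='10' -> emit 'p', reset
Bit 16: prefix='0' (no match yet)
Bit 17: prefix='00' (no match yet)
Bit 18: prefix='000' -> emit 'e', reset
Bit 19: prefix='0' (no match yet)
Bit 20: prefix='00' (no match yet)
Bit 21: prefix='000' -> emit 'e', reset

Answer: 0 2 4 7 9 12 14 16 19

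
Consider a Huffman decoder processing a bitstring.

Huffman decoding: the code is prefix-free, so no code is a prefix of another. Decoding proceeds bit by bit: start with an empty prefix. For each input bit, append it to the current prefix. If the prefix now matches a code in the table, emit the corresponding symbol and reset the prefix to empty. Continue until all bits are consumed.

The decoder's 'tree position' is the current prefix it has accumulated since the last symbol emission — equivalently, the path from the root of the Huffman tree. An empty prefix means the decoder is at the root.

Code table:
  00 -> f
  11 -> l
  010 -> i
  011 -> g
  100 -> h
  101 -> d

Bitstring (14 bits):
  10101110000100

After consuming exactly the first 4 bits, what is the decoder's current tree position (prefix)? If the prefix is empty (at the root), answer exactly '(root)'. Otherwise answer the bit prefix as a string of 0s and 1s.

Bit 0: prefix='1' (no match yet)
Bit 1: prefix='10' (no match yet)
Bit 2: prefix='101' -> emit 'd', reset
Bit 3: prefix='0' (no match yet)

Answer: 0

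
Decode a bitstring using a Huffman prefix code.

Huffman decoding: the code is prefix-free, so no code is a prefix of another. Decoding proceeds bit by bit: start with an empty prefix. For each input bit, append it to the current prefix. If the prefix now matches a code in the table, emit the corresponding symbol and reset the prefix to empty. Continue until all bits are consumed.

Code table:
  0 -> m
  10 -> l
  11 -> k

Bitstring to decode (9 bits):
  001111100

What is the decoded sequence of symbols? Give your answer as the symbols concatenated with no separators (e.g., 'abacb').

Answer: mmkklm

Derivation:
Bit 0: prefix='0' -> emit 'm', reset
Bit 1: prefix='0' -> emit 'm', reset
Bit 2: prefix='1' (no match yet)
Bit 3: prefix='11' -> emit 'k', reset
Bit 4: prefix='1' (no match yet)
Bit 5: prefix='11' -> emit 'k', reset
Bit 6: prefix='1' (no match yet)
Bit 7: prefix='10' -> emit 'l', reset
Bit 8: prefix='0' -> emit 'm', reset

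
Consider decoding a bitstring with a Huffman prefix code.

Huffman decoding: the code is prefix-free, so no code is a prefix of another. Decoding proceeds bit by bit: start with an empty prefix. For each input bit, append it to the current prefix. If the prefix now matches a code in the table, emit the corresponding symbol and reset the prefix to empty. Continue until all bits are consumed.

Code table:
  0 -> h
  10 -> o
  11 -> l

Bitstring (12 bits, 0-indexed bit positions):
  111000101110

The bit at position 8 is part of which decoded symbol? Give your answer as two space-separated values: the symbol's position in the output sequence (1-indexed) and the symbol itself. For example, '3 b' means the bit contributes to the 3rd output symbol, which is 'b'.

Bit 0: prefix='1' (no match yet)
Bit 1: prefix='11' -> emit 'l', reset
Bit 2: prefix='1' (no match yet)
Bit 3: prefix='10' -> emit 'o', reset
Bit 4: prefix='0' -> emit 'h', reset
Bit 5: prefix='0' -> emit 'h', reset
Bit 6: prefix='1' (no match yet)
Bit 7: prefix='10' -> emit 'o', reset
Bit 8: prefix='1' (no match yet)
Bit 9: prefix='11' -> emit 'l', reset
Bit 10: prefix='1' (no match yet)
Bit 11: prefix='10' -> emit 'o', reset

Answer: 6 l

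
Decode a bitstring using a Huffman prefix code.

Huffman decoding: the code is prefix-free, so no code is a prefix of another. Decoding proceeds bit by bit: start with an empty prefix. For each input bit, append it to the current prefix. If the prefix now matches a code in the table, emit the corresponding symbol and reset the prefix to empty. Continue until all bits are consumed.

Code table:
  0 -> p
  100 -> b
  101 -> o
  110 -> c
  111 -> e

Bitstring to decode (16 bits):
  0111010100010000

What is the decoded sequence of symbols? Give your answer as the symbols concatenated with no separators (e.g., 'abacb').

Answer: pepopppbpp

Derivation:
Bit 0: prefix='0' -> emit 'p', reset
Bit 1: prefix='1' (no match yet)
Bit 2: prefix='11' (no match yet)
Bit 3: prefix='111' -> emit 'e', reset
Bit 4: prefix='0' -> emit 'p', reset
Bit 5: prefix='1' (no match yet)
Bit 6: prefix='10' (no match yet)
Bit 7: prefix='101' -> emit 'o', reset
Bit 8: prefix='0' -> emit 'p', reset
Bit 9: prefix='0' -> emit 'p', reset
Bit 10: prefix='0' -> emit 'p', reset
Bit 11: prefix='1' (no match yet)
Bit 12: prefix='10' (no match yet)
Bit 13: prefix='100' -> emit 'b', reset
Bit 14: prefix='0' -> emit 'p', reset
Bit 15: prefix='0' -> emit 'p', reset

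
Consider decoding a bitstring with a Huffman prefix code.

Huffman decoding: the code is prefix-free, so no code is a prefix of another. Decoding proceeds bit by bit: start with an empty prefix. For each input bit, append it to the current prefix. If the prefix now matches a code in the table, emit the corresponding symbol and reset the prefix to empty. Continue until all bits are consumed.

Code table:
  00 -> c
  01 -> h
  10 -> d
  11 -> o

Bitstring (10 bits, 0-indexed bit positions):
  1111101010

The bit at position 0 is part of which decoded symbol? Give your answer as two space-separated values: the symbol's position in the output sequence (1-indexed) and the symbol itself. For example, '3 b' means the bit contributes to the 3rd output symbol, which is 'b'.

Answer: 1 o

Derivation:
Bit 0: prefix='1' (no match yet)
Bit 1: prefix='11' -> emit 'o', reset
Bit 2: prefix='1' (no match yet)
Bit 3: prefix='11' -> emit 'o', reset
Bit 4: prefix='1' (no match yet)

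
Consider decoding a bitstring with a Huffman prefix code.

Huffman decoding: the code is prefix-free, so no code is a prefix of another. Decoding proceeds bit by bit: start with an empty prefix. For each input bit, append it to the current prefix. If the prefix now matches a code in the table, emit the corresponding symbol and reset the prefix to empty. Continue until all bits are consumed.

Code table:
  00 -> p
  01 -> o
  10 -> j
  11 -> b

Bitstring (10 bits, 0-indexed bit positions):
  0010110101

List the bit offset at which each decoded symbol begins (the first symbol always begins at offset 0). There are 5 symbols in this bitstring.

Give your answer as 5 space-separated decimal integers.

Bit 0: prefix='0' (no match yet)
Bit 1: prefix='00' -> emit 'p', reset
Bit 2: prefix='1' (no match yet)
Bit 3: prefix='10' -> emit 'j', reset
Bit 4: prefix='1' (no match yet)
Bit 5: prefix='11' -> emit 'b', reset
Bit 6: prefix='0' (no match yet)
Bit 7: prefix='01' -> emit 'o', reset
Bit 8: prefix='0' (no match yet)
Bit 9: prefix='01' -> emit 'o', reset

Answer: 0 2 4 6 8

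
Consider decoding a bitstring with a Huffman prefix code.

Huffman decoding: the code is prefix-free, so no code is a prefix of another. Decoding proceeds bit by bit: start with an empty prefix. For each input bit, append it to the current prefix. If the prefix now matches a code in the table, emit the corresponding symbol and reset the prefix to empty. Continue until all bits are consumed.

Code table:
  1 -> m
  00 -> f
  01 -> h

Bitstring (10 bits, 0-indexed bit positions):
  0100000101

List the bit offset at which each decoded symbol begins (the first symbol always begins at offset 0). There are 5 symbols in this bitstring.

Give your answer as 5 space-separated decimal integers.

Answer: 0 2 4 6 8

Derivation:
Bit 0: prefix='0' (no match yet)
Bit 1: prefix='01' -> emit 'h', reset
Bit 2: prefix='0' (no match yet)
Bit 3: prefix='00' -> emit 'f', reset
Bit 4: prefix='0' (no match yet)
Bit 5: prefix='00' -> emit 'f', reset
Bit 6: prefix='0' (no match yet)
Bit 7: prefix='01' -> emit 'h', reset
Bit 8: prefix='0' (no match yet)
Bit 9: prefix='01' -> emit 'h', reset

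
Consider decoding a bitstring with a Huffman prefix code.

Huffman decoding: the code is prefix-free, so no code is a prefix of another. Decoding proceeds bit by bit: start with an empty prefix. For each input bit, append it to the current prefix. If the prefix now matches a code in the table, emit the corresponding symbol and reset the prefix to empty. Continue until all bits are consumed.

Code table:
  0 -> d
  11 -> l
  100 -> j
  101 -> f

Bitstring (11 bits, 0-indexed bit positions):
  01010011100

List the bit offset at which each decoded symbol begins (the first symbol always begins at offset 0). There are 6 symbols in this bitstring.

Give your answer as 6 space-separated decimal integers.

Answer: 0 1 4 5 6 8

Derivation:
Bit 0: prefix='0' -> emit 'd', reset
Bit 1: prefix='1' (no match yet)
Bit 2: prefix='10' (no match yet)
Bit 3: prefix='101' -> emit 'f', reset
Bit 4: prefix='0' -> emit 'd', reset
Bit 5: prefix='0' -> emit 'd', reset
Bit 6: prefix='1' (no match yet)
Bit 7: prefix='11' -> emit 'l', reset
Bit 8: prefix='1' (no match yet)
Bit 9: prefix='10' (no match yet)
Bit 10: prefix='100' -> emit 'j', reset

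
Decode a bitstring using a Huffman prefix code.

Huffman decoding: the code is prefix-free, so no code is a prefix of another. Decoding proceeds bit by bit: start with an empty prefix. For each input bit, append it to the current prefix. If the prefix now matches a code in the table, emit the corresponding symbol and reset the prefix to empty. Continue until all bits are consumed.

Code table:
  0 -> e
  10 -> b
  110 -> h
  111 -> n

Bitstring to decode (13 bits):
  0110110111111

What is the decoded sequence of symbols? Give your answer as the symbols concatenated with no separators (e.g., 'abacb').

Bit 0: prefix='0' -> emit 'e', reset
Bit 1: prefix='1' (no match yet)
Bit 2: prefix='11' (no match yet)
Bit 3: prefix='110' -> emit 'h', reset
Bit 4: prefix='1' (no match yet)
Bit 5: prefix='11' (no match yet)
Bit 6: prefix='110' -> emit 'h', reset
Bit 7: prefix='1' (no match yet)
Bit 8: prefix='11' (no match yet)
Bit 9: prefix='111' -> emit 'n', reset
Bit 10: prefix='1' (no match yet)
Bit 11: prefix='11' (no match yet)
Bit 12: prefix='111' -> emit 'n', reset

Answer: ehhnn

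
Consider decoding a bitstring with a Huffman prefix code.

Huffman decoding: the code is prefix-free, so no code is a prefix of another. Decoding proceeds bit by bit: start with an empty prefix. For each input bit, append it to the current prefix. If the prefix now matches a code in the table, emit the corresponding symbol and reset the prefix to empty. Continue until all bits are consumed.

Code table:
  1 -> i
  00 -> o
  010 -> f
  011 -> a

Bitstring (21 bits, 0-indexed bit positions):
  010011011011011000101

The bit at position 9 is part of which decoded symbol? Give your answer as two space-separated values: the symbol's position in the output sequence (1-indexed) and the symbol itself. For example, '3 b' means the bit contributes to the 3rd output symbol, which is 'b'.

Bit 0: prefix='0' (no match yet)
Bit 1: prefix='01' (no match yet)
Bit 2: prefix='010' -> emit 'f', reset
Bit 3: prefix='0' (no match yet)
Bit 4: prefix='01' (no match yet)
Bit 5: prefix='011' -> emit 'a', reset
Bit 6: prefix='0' (no match yet)
Bit 7: prefix='01' (no match yet)
Bit 8: prefix='011' -> emit 'a', reset
Bit 9: prefix='0' (no match yet)
Bit 10: prefix='01' (no match yet)
Bit 11: prefix='011' -> emit 'a', reset
Bit 12: prefix='0' (no match yet)
Bit 13: prefix='01' (no match yet)

Answer: 4 a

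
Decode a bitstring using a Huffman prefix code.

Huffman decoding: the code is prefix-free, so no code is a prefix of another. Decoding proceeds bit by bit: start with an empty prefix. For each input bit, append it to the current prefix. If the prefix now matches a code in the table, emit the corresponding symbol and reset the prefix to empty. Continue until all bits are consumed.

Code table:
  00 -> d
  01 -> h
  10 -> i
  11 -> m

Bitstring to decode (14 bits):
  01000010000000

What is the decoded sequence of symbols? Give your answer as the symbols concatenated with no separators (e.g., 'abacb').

Bit 0: prefix='0' (no match yet)
Bit 1: prefix='01' -> emit 'h', reset
Bit 2: prefix='0' (no match yet)
Bit 3: prefix='00' -> emit 'd', reset
Bit 4: prefix='0' (no match yet)
Bit 5: prefix='00' -> emit 'd', reset
Bit 6: prefix='1' (no match yet)
Bit 7: prefix='10' -> emit 'i', reset
Bit 8: prefix='0' (no match yet)
Bit 9: prefix='00' -> emit 'd', reset
Bit 10: prefix='0' (no match yet)
Bit 11: prefix='00' -> emit 'd', reset
Bit 12: prefix='0' (no match yet)
Bit 13: prefix='00' -> emit 'd', reset

Answer: hddiddd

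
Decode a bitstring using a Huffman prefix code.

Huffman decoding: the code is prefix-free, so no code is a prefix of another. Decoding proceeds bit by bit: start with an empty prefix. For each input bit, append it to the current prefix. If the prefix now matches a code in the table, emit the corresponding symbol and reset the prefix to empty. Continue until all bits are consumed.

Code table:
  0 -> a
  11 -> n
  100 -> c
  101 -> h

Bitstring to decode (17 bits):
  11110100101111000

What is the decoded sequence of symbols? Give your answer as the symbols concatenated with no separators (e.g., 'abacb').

Answer: nnachnca

Derivation:
Bit 0: prefix='1' (no match yet)
Bit 1: prefix='11' -> emit 'n', reset
Bit 2: prefix='1' (no match yet)
Bit 3: prefix='11' -> emit 'n', reset
Bit 4: prefix='0' -> emit 'a', reset
Bit 5: prefix='1' (no match yet)
Bit 6: prefix='10' (no match yet)
Bit 7: prefix='100' -> emit 'c', reset
Bit 8: prefix='1' (no match yet)
Bit 9: prefix='10' (no match yet)
Bit 10: prefix='101' -> emit 'h', reset
Bit 11: prefix='1' (no match yet)
Bit 12: prefix='11' -> emit 'n', reset
Bit 13: prefix='1' (no match yet)
Bit 14: prefix='10' (no match yet)
Bit 15: prefix='100' -> emit 'c', reset
Bit 16: prefix='0' -> emit 'a', reset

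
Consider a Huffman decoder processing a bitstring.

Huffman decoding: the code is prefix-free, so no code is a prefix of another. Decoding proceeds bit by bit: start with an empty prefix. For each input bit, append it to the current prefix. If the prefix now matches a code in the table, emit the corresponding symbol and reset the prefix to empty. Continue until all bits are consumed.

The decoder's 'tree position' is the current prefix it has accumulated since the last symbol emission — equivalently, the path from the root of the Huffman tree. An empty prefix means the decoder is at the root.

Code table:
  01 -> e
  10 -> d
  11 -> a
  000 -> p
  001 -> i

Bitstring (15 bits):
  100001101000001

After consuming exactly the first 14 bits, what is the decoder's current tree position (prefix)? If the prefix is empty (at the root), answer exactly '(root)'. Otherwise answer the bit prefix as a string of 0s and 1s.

Bit 0: prefix='1' (no match yet)
Bit 1: prefix='10' -> emit 'd', reset
Bit 2: prefix='0' (no match yet)
Bit 3: prefix='00' (no match yet)
Bit 4: prefix='000' -> emit 'p', reset
Bit 5: prefix='1' (no match yet)
Bit 6: prefix='11' -> emit 'a', reset
Bit 7: prefix='0' (no match yet)
Bit 8: prefix='01' -> emit 'e', reset
Bit 9: prefix='0' (no match yet)
Bit 10: prefix='00' (no match yet)
Bit 11: prefix='000' -> emit 'p', reset
Bit 12: prefix='0' (no match yet)
Bit 13: prefix='00' (no match yet)

Answer: 00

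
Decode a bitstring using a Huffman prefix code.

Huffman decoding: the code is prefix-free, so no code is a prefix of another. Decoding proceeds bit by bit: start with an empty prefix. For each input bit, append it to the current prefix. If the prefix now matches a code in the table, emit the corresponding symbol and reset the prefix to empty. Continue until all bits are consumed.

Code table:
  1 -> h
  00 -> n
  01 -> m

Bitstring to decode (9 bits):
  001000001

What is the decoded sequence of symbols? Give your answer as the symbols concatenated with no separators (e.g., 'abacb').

Answer: nhnnm

Derivation:
Bit 0: prefix='0' (no match yet)
Bit 1: prefix='00' -> emit 'n', reset
Bit 2: prefix='1' -> emit 'h', reset
Bit 3: prefix='0' (no match yet)
Bit 4: prefix='00' -> emit 'n', reset
Bit 5: prefix='0' (no match yet)
Bit 6: prefix='00' -> emit 'n', reset
Bit 7: prefix='0' (no match yet)
Bit 8: prefix='01' -> emit 'm', reset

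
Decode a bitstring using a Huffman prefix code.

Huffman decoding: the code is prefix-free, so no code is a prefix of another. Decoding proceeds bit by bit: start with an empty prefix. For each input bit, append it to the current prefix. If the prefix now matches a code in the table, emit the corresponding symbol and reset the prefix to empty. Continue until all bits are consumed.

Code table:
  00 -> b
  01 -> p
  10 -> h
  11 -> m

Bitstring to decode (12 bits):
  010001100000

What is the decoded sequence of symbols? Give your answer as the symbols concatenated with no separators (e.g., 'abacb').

Bit 0: prefix='0' (no match yet)
Bit 1: prefix='01' -> emit 'p', reset
Bit 2: prefix='0' (no match yet)
Bit 3: prefix='00' -> emit 'b', reset
Bit 4: prefix='0' (no match yet)
Bit 5: prefix='01' -> emit 'p', reset
Bit 6: prefix='1' (no match yet)
Bit 7: prefix='10' -> emit 'h', reset
Bit 8: prefix='0' (no match yet)
Bit 9: prefix='00' -> emit 'b', reset
Bit 10: prefix='0' (no match yet)
Bit 11: prefix='00' -> emit 'b', reset

Answer: pbphbb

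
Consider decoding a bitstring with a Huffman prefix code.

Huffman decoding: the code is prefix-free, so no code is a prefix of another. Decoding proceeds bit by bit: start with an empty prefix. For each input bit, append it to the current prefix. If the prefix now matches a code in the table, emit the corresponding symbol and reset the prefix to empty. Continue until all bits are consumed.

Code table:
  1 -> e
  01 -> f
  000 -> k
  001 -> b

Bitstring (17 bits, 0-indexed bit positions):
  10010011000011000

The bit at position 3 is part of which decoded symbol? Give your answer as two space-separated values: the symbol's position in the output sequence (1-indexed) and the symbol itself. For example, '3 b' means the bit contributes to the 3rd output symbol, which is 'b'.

Bit 0: prefix='1' -> emit 'e', reset
Bit 1: prefix='0' (no match yet)
Bit 2: prefix='00' (no match yet)
Bit 3: prefix='001' -> emit 'b', reset
Bit 4: prefix='0' (no match yet)
Bit 5: prefix='00' (no match yet)
Bit 6: prefix='001' -> emit 'b', reset
Bit 7: prefix='1' -> emit 'e', reset

Answer: 2 b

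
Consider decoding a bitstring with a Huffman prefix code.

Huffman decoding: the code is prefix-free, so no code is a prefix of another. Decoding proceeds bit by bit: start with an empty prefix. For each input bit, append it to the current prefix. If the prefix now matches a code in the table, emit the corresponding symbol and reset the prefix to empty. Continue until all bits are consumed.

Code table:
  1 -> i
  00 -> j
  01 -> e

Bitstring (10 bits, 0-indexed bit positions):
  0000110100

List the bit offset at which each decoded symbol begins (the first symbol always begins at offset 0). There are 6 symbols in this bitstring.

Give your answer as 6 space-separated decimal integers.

Bit 0: prefix='0' (no match yet)
Bit 1: prefix='00' -> emit 'j', reset
Bit 2: prefix='0' (no match yet)
Bit 3: prefix='00' -> emit 'j', reset
Bit 4: prefix='1' -> emit 'i', reset
Bit 5: prefix='1' -> emit 'i', reset
Bit 6: prefix='0' (no match yet)
Bit 7: prefix='01' -> emit 'e', reset
Bit 8: prefix='0' (no match yet)
Bit 9: prefix='00' -> emit 'j', reset

Answer: 0 2 4 5 6 8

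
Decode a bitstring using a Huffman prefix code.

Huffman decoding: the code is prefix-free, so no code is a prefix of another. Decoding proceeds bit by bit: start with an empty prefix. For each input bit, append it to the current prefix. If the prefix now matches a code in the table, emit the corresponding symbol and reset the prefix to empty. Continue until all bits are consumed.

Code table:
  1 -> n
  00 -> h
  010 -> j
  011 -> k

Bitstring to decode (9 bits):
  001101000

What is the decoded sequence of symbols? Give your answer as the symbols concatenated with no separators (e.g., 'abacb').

Answer: hnnjh

Derivation:
Bit 0: prefix='0' (no match yet)
Bit 1: prefix='00' -> emit 'h', reset
Bit 2: prefix='1' -> emit 'n', reset
Bit 3: prefix='1' -> emit 'n', reset
Bit 4: prefix='0' (no match yet)
Bit 5: prefix='01' (no match yet)
Bit 6: prefix='010' -> emit 'j', reset
Bit 7: prefix='0' (no match yet)
Bit 8: prefix='00' -> emit 'h', reset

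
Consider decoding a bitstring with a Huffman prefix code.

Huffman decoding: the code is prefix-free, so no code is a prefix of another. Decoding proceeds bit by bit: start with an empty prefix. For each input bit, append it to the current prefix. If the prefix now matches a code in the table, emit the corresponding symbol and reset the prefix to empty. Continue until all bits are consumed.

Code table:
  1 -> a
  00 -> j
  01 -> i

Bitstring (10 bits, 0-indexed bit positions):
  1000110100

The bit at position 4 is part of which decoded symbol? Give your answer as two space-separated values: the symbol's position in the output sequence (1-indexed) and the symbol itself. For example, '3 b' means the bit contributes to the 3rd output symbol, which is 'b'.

Answer: 3 i

Derivation:
Bit 0: prefix='1' -> emit 'a', reset
Bit 1: prefix='0' (no match yet)
Bit 2: prefix='00' -> emit 'j', reset
Bit 3: prefix='0' (no match yet)
Bit 4: prefix='01' -> emit 'i', reset
Bit 5: prefix='1' -> emit 'a', reset
Bit 6: prefix='0' (no match yet)
Bit 7: prefix='01' -> emit 'i', reset
Bit 8: prefix='0' (no match yet)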